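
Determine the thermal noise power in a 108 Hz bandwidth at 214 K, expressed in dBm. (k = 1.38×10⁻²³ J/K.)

−155.0 dBm

P_n = kTB = 1.38×10⁻²³ × 214 × 1.08×10² = 3.19×10⁻¹⁹ W
In dBm: 10 log₁₀(3.19×10⁻¹⁹ / 10⁻³) = −155.0 dBm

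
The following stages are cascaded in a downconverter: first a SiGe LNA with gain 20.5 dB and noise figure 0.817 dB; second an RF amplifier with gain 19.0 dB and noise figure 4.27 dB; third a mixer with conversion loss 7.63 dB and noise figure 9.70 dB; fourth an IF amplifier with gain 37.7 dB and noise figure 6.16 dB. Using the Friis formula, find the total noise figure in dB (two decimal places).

Convert to linear (a loss of L dB is a gain of −L dB): F_i = 10^(NF_i/10), G_i = 10^(G_i,dB/10)
  Stage 1: F_1 = 10^(0.817/10) = 1.207, G_1 = 10^(20.5/10) = 112.2
  Stage 2: F_2 = 10^(4.27/10) = 2.673, G_2 = 10^(19.0/10) = 79.43
  Stage 3: F_3 = 10^(9.70/10) = 9.333, G_3 = 10^(−7.63/10) = 0.1726
  Stage 4: F_4 = 10^(6.16/10) = 4.130, G_4 = 10^(37.7/10) = 5888
Friis cascade:
  F = 1.207 + (2.673 − 1)/112.2 + (9.333 − 1)/8913 + (4.130 − 1)/1538 = 1.225
NF = 10 log₁₀(1.225) = 0.88 dB

0.88 dB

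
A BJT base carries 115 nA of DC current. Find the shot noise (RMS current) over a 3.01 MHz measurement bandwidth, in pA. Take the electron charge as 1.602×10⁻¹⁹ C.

I_n = √(2qI·B)
2qI·B = 2 × 1.602×10⁻¹⁹ × 1.15×10⁻⁷ × 3.01×10⁶ = 1.11×10⁻¹⁹ A²
I_n = √(1.11×10⁻¹⁹) = 3.33×10⁻¹⁰ A = 333 pA

333 pA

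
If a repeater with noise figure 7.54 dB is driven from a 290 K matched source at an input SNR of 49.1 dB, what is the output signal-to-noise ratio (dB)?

41.56 dB

By definition F = SNR_in/SNR_out, so in dB: SNR_out = SNR_in − NF
SNR_out = 49.1 − 7.54 = 41.56 dB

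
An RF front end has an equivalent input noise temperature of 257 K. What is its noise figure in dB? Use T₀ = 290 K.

2.76 dB

F = 1 + T_e/T₀ = 1 + 257/290 = 1.88621
NF = 10 log₁₀(1.88621) = 2.76 dB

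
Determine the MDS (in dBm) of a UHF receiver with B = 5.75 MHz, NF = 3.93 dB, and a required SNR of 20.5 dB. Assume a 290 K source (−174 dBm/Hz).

Sensitivity = −174 + 10 log₁₀(B) + NF + SNR_min
= −174 + 67.6 + 3.93 + 20.5
= −81.97 dBm → −82.0 dBm

−82.0 dBm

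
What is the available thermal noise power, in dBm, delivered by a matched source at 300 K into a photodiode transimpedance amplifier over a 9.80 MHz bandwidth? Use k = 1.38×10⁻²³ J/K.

P_n = kTB = 1.38×10⁻²³ × 300 × 9.80×10⁶ = 4.06×10⁻¹⁴ W
In dBm: 10 log₁₀(4.06×10⁻¹⁴ / 10⁻³) = −103.9 dBm

−103.9 dBm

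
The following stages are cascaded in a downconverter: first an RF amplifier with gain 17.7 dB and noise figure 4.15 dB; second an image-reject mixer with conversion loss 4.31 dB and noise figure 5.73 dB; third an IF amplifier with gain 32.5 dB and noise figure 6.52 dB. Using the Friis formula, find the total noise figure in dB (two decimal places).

Convert to linear (a loss of L dB is a gain of −L dB): F_i = 10^(NF_i/10), G_i = 10^(G_i,dB/10)
  Stage 1: F_1 = 10^(4.15/10) = 2.600, G_1 = 10^(17.7/10) = 58.88
  Stage 2: F_2 = 10^(5.73/10) = 3.741, G_2 = 10^(−4.31/10) = 0.3707
  Stage 3: F_3 = 10^(6.52/10) = 4.487, G_3 = 10^(32.5/10) = 1778
Friis cascade:
  F = 2.600 + (3.741 − 1)/58.88 + (4.487 − 1)/21.83 = 2.806
NF = 10 log₁₀(2.806) = 4.48 dB

4.48 dB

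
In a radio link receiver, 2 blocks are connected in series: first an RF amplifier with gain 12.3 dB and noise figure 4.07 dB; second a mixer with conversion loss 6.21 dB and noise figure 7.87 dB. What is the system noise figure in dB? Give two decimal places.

4.56 dB

Convert to linear (a loss of L dB is a gain of −L dB): F_i = 10^(NF_i/10), G_i = 10^(G_i,dB/10)
  Stage 1: F_1 = 10^(4.07/10) = 2.553, G_1 = 10^(12.3/10) = 16.98
  Stage 2: F_2 = 10^(7.87/10) = 6.124, G_2 = 10^(−6.21/10) = 0.2393
Friis cascade:
  F = 2.553 + (6.124 − 1)/16.98 = 2.854
NF = 10 log₁₀(2.854) = 4.56 dB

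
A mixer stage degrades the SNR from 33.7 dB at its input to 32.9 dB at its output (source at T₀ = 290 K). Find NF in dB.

NF (dB) = SNR_in(dB) − SNR_out(dB) when the source is at T₀
NF = 33.7 − 32.9 = 0.8 dB

0.8 dB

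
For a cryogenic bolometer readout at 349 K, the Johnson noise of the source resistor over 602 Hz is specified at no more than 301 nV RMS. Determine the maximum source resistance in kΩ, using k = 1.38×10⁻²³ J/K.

7.81 kΩ

Johnson–Nyquist: V_n = √(4kTRB) ⇒ R = V_n² / (4kTB)
4kTB = 4 × 1.38×10⁻²³ × 349 × 6.02×10² = 1.16×10⁻¹⁷
R = (3.01×10⁻⁷)² / 1.16×10⁻¹⁷ = 7.81×10³ Ω = 7.81 kΩ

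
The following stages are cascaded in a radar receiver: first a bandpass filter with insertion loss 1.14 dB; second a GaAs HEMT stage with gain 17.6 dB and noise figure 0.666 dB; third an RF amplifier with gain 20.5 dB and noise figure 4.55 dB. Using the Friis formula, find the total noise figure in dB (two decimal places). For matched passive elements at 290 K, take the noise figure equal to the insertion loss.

1.92 dB

Convert to linear (a loss of L dB is a gain of −L dB): F_i = 10^(NF_i/10), G_i = 10^(G_i,dB/10)
  Stage 1: F_1 = 10^(1.14/10) = 1.300, G_1 = 10^(−1.14/10) = 0.7691
  Stage 2: F_2 = 10^(0.666/10) = 1.166, G_2 = 10^(17.6/10) = 57.54
  Stage 3: F_3 = 10^(4.55/10) = 2.851, G_3 = 10^(20.5/10) = 112.2
Friis cascade:
  F = 1.300 + (1.166 − 1)/0.7691 + (2.851 − 1)/44.26 = 1.557
NF = 10 log₁₀(1.557) = 1.92 dB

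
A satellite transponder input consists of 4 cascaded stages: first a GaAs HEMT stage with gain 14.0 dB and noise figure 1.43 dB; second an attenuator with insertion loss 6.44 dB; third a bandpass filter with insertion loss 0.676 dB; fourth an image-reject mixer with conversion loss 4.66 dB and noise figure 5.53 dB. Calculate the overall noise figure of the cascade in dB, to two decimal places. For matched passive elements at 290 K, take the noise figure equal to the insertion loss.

Convert to linear (a loss of L dB is a gain of −L dB): F_i = 10^(NF_i/10), G_i = 10^(G_i,dB/10)
  Stage 1: F_1 = 10^(1.43/10) = 1.390, G_1 = 10^(14.0/10) = 25.12
  Stage 2: F_2 = 10^(6.44/10) = 4.406, G_2 = 10^(−6.44/10) = 0.2270
  Stage 3: F_3 = 10^(0.676/10) = 1.168, G_3 = 10^(−0.676/10) = 0.8559
  Stage 4: F_4 = 10^(5.53/10) = 3.573, G_4 = 10^(−4.66/10) = 0.3420
Friis cascade:
  F = 1.390 + (4.406 − 1)/25.12 + (1.168 − 1)/5.702 + (3.573 − 1)/4.880 = 2.082
NF = 10 log₁₀(2.082) = 3.19 dB

3.19 dB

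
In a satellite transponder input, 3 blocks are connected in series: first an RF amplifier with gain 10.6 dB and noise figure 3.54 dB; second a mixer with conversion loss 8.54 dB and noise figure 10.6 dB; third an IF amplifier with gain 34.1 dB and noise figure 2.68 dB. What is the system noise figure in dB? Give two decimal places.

Convert to linear (a loss of L dB is a gain of −L dB): F_i = 10^(NF_i/10), G_i = 10^(G_i,dB/10)
  Stage 1: F_1 = 10^(3.54/10) = 2.259, G_1 = 10^(10.6/10) = 11.48
  Stage 2: F_2 = 10^(10.6/10) = 11.48, G_2 = 10^(−8.54/10) = 0.1400
  Stage 3: F_3 = 10^(2.68/10) = 1.854, G_3 = 10^(34.1/10) = 2570
Friis cascade:
  F = 2.259 + (11.48 − 1)/11.48 + (1.854 − 1)/1.607 = 3.703
NF = 10 log₁₀(3.703) = 5.69 dB

5.69 dB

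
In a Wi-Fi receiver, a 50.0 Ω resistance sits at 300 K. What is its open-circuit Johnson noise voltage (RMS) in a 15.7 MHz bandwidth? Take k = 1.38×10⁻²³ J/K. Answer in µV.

V_n = √(4kTRB)
4kTRB = 4 × 1.38×10⁻²³ × 300 × 5.00×10¹ × 1.57×10⁷ = 1.30×10⁻¹¹ V²
V_n = √(1.30×10⁻¹¹) = 3.61×10⁻⁶ V = 3.61 µV

3.61 µV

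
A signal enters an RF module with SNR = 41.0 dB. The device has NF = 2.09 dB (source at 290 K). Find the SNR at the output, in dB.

By definition F = SNR_in/SNR_out, so in dB: SNR_out = SNR_in − NF
SNR_out = 41.0 − 2.09 = 38.91 dB

38.91 dB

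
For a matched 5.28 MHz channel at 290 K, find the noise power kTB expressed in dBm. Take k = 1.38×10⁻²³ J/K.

P_n = kTB = 1.38×10⁻²³ × 290 × 5.28×10⁶ = 2.11×10⁻¹⁴ W
In dBm: 10 log₁₀(2.11×10⁻¹⁴ / 10⁻³) = −106.8 dBm

−106.8 dBm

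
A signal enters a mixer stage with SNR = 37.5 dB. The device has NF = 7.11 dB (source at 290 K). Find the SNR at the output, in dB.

30.39 dB

By definition F = SNR_in/SNR_out, so in dB: SNR_out = SNR_in − NF
SNR_out = 37.5 − 7.11 = 30.39 dB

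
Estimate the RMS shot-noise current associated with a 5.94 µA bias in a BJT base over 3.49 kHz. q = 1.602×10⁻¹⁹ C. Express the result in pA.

I_n = √(2qI·B)
2qI·B = 2 × 1.602×10⁻¹⁹ × 5.94×10⁻⁶ × 3.49×10³ = 6.64×10⁻²¹ A²
I_n = √(6.64×10⁻²¹) = 8.15×10⁻¹¹ A = 81.5 pA

81.5 pA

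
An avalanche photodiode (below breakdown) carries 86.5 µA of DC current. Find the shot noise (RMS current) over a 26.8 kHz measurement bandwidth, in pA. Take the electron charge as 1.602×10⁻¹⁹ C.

862 pA

I_n = √(2qI·B)
2qI·B = 2 × 1.602×10⁻¹⁹ × 8.65×10⁻⁵ × 2.68×10⁴ = 7.43×10⁻¹⁹ A²
I_n = √(7.43×10⁻¹⁹) = 8.62×10⁻¹⁰ A = 862 pA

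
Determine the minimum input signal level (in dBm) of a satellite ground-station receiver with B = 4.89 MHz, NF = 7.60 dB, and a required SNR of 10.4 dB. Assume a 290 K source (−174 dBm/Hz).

Sensitivity = −174 + 10 log₁₀(B) + NF + SNR_min
= −174 + 66.89 + 7.60 + 10.4
= −89.11 dBm → −89.1 dBm

−89.1 dBm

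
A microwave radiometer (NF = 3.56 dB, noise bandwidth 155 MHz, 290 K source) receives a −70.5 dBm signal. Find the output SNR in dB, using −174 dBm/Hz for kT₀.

18.0 dB

Noise floor: N = −174 + 10 log₁₀(B) + NF
10 log₁₀(1.55×10⁸) = 81.9 dB
N = −174 + 81.9 + 3.56 = −88.54 dBm
SNR = P_sig − N = −70.5 − (−88.54) = 18.04 dB → 18.0 dB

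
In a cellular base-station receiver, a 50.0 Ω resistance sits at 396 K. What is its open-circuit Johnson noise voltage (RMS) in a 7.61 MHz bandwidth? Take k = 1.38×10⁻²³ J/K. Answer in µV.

2.88 µV

V_n = √(4kTRB)
4kTRB = 4 × 1.38×10⁻²³ × 396 × 5.00×10¹ × 7.61×10⁶ = 8.32×10⁻¹² V²
V_n = √(8.32×10⁻¹²) = 2.88×10⁻⁶ V = 2.88 µV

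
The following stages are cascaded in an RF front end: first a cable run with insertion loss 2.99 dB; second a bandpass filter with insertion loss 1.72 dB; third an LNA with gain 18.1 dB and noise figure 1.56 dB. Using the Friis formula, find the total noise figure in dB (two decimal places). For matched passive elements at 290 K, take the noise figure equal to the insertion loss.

6.27 dB

Convert to linear (a loss of L dB is a gain of −L dB): F_i = 10^(NF_i/10), G_i = 10^(G_i,dB/10)
  Stage 1: F_1 = 10^(2.99/10) = 1.991, G_1 = 10^(−2.99/10) = 0.5023
  Stage 2: F_2 = 10^(1.72/10) = 1.486, G_2 = 10^(−1.72/10) = 0.6730
  Stage 3: F_3 = 10^(1.56/10) = 1.432, G_3 = 10^(18.1/10) = 64.57
Friis cascade:
  F = 1.991 + (1.486 − 1)/0.5023 + (1.432 − 1)/0.3381 = 4.236
NF = 10 log₁₀(4.236) = 6.27 dB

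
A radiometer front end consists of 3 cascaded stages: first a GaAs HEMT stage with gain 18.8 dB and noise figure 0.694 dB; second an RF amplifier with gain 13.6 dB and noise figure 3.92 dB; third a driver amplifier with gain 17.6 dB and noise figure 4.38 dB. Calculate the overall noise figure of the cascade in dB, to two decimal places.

0.77 dB

Convert to linear (a loss of L dB is a gain of −L dB): F_i = 10^(NF_i/10), G_i = 10^(G_i,dB/10)
  Stage 1: F_1 = 10^(0.694/10) = 1.173, G_1 = 10^(18.8/10) = 75.86
  Stage 2: F_2 = 10^(3.92/10) = 2.466, G_2 = 10^(13.6/10) = 22.91
  Stage 3: F_3 = 10^(4.38/10) = 2.742, G_3 = 10^(17.6/10) = 57.54
Friis cascade:
  F = 1.173 + (2.466 − 1)/75.86 + (2.742 − 1)/1738 = 1.194
NF = 10 log₁₀(1.194) = 0.77 dB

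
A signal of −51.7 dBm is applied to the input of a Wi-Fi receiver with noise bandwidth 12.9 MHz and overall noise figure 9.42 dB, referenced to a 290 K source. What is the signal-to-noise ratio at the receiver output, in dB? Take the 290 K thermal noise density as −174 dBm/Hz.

Noise floor: N = −174 + 10 log₁₀(B) + NF
10 log₁₀(1.29×10⁷) = 71.11 dB
N = −174 + 71.11 + 9.42 = −93.47 dBm
SNR = P_sig − N = −51.7 − (−93.47) = 41.77 dB → 41.8 dB

41.8 dB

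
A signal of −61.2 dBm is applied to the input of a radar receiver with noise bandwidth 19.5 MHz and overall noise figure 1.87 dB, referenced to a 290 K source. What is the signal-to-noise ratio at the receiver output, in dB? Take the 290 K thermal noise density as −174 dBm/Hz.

38.0 dB

Noise floor: N = −174 + 10 log₁₀(B) + NF
10 log₁₀(1.95×10⁷) = 72.9 dB
N = −174 + 72.9 + 1.87 = −99.23 dBm
SNR = P_sig − N = −61.2 − (−99.23) = 38.03 dB → 38.0 dB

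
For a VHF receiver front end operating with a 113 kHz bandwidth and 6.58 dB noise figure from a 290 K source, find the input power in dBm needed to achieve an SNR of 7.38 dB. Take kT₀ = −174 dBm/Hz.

Sensitivity = −174 + 10 log₁₀(B) + NF + SNR_min
= −174 + 50.53 + 6.58 + 7.38
= −109.51 dBm → −109.5 dBm

−109.5 dBm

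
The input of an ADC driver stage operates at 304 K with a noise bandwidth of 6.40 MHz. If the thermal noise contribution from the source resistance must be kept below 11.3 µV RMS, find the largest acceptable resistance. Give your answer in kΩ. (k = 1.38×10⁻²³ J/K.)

1.19 kΩ

Johnson–Nyquist: V_n = √(4kTRB) ⇒ R = V_n² / (4kTB)
4kTB = 4 × 1.38×10⁻²³ × 304 × 6.40×10⁶ = 1.07×10⁻¹³
R = (1.13×10⁻⁵)² / 1.07×10⁻¹³ = 1.19×10³ Ω = 1.19 kΩ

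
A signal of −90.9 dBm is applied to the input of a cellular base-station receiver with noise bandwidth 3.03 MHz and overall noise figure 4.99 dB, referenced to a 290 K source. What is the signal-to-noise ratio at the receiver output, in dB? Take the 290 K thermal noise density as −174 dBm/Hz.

Noise floor: N = −174 + 10 log₁₀(B) + NF
10 log₁₀(3.03×10⁶) = 64.81 dB
N = −174 + 64.81 + 4.99 = −104.20 dBm
SNR = P_sig − N = −90.9 − (−104.20) = 13.30 dB → 13.3 dB

13.3 dB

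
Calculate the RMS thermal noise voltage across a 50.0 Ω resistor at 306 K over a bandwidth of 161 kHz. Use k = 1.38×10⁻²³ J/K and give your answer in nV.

369 nV

V_n = √(4kTRB)
4kTRB = 4 × 1.38×10⁻²³ × 306 × 5.00×10¹ × 1.61×10⁵ = 1.36×10⁻¹³ V²
V_n = √(1.36×10⁻¹³) = 3.69×10⁻⁷ V = 369 nV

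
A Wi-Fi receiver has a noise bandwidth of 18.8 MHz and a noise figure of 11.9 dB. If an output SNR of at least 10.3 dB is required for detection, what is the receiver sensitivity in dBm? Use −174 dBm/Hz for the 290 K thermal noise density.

−79.1 dBm

Sensitivity = −174 + 10 log₁₀(B) + NF + SNR_min
= −174 + 72.74 + 11.9 + 10.3
= −79.06 dBm → −79.1 dBm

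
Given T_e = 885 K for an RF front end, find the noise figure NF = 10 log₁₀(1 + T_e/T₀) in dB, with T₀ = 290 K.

6.08 dB

F = 1 + T_e/T₀ = 1 + 885/290 = 4.05172
NF = 10 log₁₀(4.05172) = 6.08 dB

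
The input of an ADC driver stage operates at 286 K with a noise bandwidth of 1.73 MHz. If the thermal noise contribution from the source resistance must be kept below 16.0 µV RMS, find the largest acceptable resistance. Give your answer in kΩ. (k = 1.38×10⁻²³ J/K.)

Johnson–Nyquist: V_n = √(4kTRB) ⇒ R = V_n² / (4kTB)
4kTB = 4 × 1.38×10⁻²³ × 286 × 1.73×10⁶ = 2.73×10⁻¹⁴
R = (1.60×10⁻⁵)² / 2.73×10⁻¹⁴ = 9.37×10³ Ω = 9.37 kΩ

9.37 kΩ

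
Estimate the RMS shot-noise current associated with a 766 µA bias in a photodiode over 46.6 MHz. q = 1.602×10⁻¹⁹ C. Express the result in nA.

107 nA

I_n = √(2qI·B)
2qI·B = 2 × 1.602×10⁻¹⁹ × 7.66×10⁻⁴ × 4.66×10⁷ = 1.14×10⁻¹⁴ A²
I_n = √(1.14×10⁻¹⁴) = 1.07×10⁻⁷ A = 107 nA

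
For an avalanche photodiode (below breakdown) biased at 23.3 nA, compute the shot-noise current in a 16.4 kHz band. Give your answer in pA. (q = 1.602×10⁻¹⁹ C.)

11.1 pA

I_n = √(2qI·B)
2qI·B = 2 × 1.602×10⁻¹⁹ × 2.33×10⁻⁸ × 1.64×10⁴ = 1.22×10⁻²² A²
I_n = √(1.22×10⁻²²) = 1.11×10⁻¹¹ A = 11.1 pA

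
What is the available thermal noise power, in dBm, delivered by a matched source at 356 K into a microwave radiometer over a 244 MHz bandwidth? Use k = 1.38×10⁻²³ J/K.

P_n = kTB = 1.38×10⁻²³ × 356 × 2.44×10⁸ = 1.20×10⁻¹² W
In dBm: 10 log₁₀(1.20×10⁻¹² / 10⁻³) = −89.2 dBm

−89.2 dBm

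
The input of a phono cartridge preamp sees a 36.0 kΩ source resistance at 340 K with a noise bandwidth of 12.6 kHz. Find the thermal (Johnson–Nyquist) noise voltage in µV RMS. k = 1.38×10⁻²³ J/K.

2.92 µV

V_n = √(4kTRB)
4kTRB = 4 × 1.38×10⁻²³ × 340 × 3.60×10⁴ × 1.26×10⁴ = 8.51×10⁻¹² V²
V_n = √(8.51×10⁻¹²) = 2.92×10⁻⁶ V = 2.92 µV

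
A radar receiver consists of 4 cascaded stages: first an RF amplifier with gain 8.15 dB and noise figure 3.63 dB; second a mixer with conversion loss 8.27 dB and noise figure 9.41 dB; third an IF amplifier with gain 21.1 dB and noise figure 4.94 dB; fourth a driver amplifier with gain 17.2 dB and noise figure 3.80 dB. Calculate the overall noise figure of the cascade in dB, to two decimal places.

7.54 dB

Convert to linear (a loss of L dB is a gain of −L dB): F_i = 10^(NF_i/10), G_i = 10^(G_i,dB/10)
  Stage 1: F_1 = 10^(3.63/10) = 2.307, G_1 = 10^(8.15/10) = 6.531
  Stage 2: F_2 = 10^(9.41/10) = 8.730, G_2 = 10^(−8.27/10) = 0.1489
  Stage 3: F_3 = 10^(4.94/10) = 3.119, G_3 = 10^(21.1/10) = 128.8
  Stage 4: F_4 = 10^(3.80/10) = 2.399, G_4 = 10^(17.2/10) = 52.48
Friis cascade:
  F = 2.307 + (8.730 − 1)/6.531 + (3.119 − 1)/0.9727 + (2.399 − 1)/125.3 = 5.680
NF = 10 log₁₀(5.680) = 7.54 dB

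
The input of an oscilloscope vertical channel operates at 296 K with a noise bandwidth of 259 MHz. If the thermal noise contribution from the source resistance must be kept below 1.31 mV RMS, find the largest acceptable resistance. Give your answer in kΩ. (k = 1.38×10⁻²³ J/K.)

Johnson–Nyquist: V_n = √(4kTRB) ⇒ R = V_n² / (4kTB)
4kTB = 4 × 1.38×10⁻²³ × 296 × 2.59×10⁸ = 4.23×10⁻¹²
R = (1.31×10⁻³)² / 4.23×10⁻¹² = 4.06×10⁵ Ω = 406 kΩ

406 kΩ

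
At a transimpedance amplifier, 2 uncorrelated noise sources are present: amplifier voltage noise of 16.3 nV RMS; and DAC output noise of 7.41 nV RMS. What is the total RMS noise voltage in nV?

17.9 nV

Uncorrelated sources add in power (mean-square): V_tot = √(ΣV_i²)
V_tot = √[(1.63×10⁻⁸)² + (7.41×10⁻⁹)²] = 1.79×10⁻⁸ V = 17.9 nV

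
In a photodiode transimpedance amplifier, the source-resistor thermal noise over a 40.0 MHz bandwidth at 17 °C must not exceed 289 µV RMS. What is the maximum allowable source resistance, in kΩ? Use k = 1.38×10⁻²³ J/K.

130 kΩ

T = 17 °C + 273.15 = 290.15 K
Johnson–Nyquist: V_n = √(4kTRB) ⇒ R = V_n² / (4kTB)
4kTB = 4 × 1.38×10⁻²³ × 290.15 × 4.00×10⁷ = 6.41×10⁻¹³
R = (2.89×10⁻⁴)² / 6.41×10⁻¹³ = 1.30×10⁵ Ω = 130 kΩ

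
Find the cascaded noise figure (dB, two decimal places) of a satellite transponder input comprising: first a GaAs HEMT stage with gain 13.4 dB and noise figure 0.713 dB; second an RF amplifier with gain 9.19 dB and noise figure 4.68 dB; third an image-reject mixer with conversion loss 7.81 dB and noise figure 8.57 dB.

1.14 dB

Convert to linear (a loss of L dB is a gain of −L dB): F_i = 10^(NF_i/10), G_i = 10^(G_i,dB/10)
  Stage 1: F_1 = 10^(0.713/10) = 1.178, G_1 = 10^(13.4/10) = 21.88
  Stage 2: F_2 = 10^(4.68/10) = 2.938, G_2 = 10^(9.19/10) = 8.299
  Stage 3: F_3 = 10^(8.57/10) = 7.194, G_3 = 10^(−7.81/10) = 0.1656
Friis cascade:
  F = 1.178 + (2.938 − 1)/21.88 + (7.194 − 1)/181.6 = 1.301
NF = 10 log₁₀(1.301) = 1.14 dB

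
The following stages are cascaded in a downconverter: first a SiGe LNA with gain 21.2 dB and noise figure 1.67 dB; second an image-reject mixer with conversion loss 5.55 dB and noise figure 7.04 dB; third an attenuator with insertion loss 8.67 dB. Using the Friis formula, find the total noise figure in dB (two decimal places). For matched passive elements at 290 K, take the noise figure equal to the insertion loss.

2.23 dB

Convert to linear (a loss of L dB is a gain of −L dB): F_i = 10^(NF_i/10), G_i = 10^(G_i,dB/10)
  Stage 1: F_1 = 10^(1.67/10) = 1.469, G_1 = 10^(21.2/10) = 131.8
  Stage 2: F_2 = 10^(7.04/10) = 5.058, G_2 = 10^(−5.55/10) = 0.2786
  Stage 3: F_3 = 10^(8.67/10) = 7.362, G_3 = 10^(−8.67/10) = 0.1358
Friis cascade:
  F = 1.469 + (5.058 − 1)/131.8 + (7.362 − 1)/36.73 = 1.673
NF = 10 log₁₀(1.673) = 2.23 dB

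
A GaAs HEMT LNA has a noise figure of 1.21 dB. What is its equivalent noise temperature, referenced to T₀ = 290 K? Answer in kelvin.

93.2 K

F = 10^(1.21/10) = 1.3213
T_e = (F − 1)·T₀ = (1.3213 − 1) × 290 = 93.2 K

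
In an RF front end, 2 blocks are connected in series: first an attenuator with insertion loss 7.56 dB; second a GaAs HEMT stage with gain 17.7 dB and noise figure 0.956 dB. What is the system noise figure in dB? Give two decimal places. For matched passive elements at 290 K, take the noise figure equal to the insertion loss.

8.52 dB

Convert to linear (a loss of L dB is a gain of −L dB): F_i = 10^(NF_i/10), G_i = 10^(G_i,dB/10)
  Stage 1: F_1 = 10^(7.56/10) = 5.702, G_1 = 10^(−7.56/10) = 0.1754
  Stage 2: F_2 = 10^(0.956/10) = 1.246, G_2 = 10^(17.7/10) = 58.88
Friis cascade:
  F = 5.702 + (1.246 − 1)/0.1754 = 7.106
NF = 10 log₁₀(7.106) = 8.52 dB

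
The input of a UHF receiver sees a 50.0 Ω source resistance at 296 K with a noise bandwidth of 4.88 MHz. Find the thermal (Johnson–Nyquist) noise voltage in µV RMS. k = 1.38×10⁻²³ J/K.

V_n = √(4kTRB)
4kTRB = 4 × 1.38×10⁻²³ × 296 × 5.00×10¹ × 4.88×10⁶ = 3.99×10⁻¹² V²
V_n = √(3.99×10⁻¹²) = 2.00×10⁻⁶ V = 2.00 µV

2.00 µV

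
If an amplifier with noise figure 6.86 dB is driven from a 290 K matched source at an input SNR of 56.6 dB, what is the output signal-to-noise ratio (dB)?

By definition F = SNR_in/SNR_out, so in dB: SNR_out = SNR_in − NF
SNR_out = 56.6 − 6.86 = 49.74 dB

49.74 dB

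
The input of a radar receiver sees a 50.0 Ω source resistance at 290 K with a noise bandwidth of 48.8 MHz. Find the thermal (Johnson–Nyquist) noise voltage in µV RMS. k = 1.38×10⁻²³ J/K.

V_n = √(4kTRB)
4kTRB = 4 × 1.38×10⁻²³ × 290 × 5.00×10¹ × 4.88×10⁷ = 3.91×10⁻¹¹ V²
V_n = √(3.91×10⁻¹¹) = 6.25×10⁻⁶ V = 6.25 µV

6.25 µV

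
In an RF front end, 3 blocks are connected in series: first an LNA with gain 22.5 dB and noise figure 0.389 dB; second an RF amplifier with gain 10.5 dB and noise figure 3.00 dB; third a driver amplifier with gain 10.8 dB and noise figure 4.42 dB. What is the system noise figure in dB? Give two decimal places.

0.41 dB

Convert to linear (a loss of L dB is a gain of −L dB): F_i = 10^(NF_i/10), G_i = 10^(G_i,dB/10)
  Stage 1: F_1 = 10^(0.389/10) = 1.094, G_1 = 10^(22.5/10) = 177.8
  Stage 2: F_2 = 10^(3.00/10) = 1.995, G_2 = 10^(10.5/10) = 11.22
  Stage 3: F_3 = 10^(4.42/10) = 2.767, G_3 = 10^(10.8/10) = 12.02
Friis cascade:
  F = 1.094 + (1.995 − 1)/177.8 + (2.767 − 1)/1995 = 1.100
NF = 10 log₁₀(1.100) = 0.41 dB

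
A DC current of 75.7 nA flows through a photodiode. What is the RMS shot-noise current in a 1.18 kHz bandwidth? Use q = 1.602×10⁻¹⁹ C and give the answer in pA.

I_n = √(2qI·B)
2qI·B = 2 × 1.602×10⁻¹⁹ × 7.57×10⁻⁸ × 1.18×10³ = 2.86×10⁻²³ A²
I_n = √(2.86×10⁻²³) = 5.35×10⁻¹² A = 5.35 pA

5.35 pA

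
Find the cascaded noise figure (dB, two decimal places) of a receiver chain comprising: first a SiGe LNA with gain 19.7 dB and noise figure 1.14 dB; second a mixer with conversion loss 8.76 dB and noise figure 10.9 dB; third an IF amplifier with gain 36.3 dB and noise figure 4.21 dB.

Convert to linear (a loss of L dB is a gain of −L dB): F_i = 10^(NF_i/10), G_i = 10^(G_i,dB/10)
  Stage 1: F_1 = 10^(1.14/10) = 1.300, G_1 = 10^(19.7/10) = 93.33
  Stage 2: F_2 = 10^(10.9/10) = 12.30, G_2 = 10^(−8.76/10) = 0.1330
  Stage 3: F_3 = 10^(4.21/10) = 2.636, G_3 = 10^(36.3/10) = 4266
Friis cascade:
  F = 1.300 + (12.30 − 1)/93.33 + (2.636 − 1)/12.42 = 1.553
NF = 10 log₁₀(1.553) = 1.91 dB

1.91 dB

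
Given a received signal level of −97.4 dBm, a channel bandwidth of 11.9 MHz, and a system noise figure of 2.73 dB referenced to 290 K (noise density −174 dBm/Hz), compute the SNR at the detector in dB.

3.1 dB

Noise floor: N = −174 + 10 log₁₀(B) + NF
10 log₁₀(1.19×10⁷) = 70.76 dB
N = −174 + 70.76 + 2.73 = −100.51 dBm
SNR = P_sig − N = −97.4 − (−100.51) = 3.11 dB → 3.1 dB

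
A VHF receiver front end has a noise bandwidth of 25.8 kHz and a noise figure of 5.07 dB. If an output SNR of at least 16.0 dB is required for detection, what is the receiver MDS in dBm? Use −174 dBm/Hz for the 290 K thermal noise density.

−108.8 dBm

Sensitivity = −174 + 10 log₁₀(B) + NF + SNR_min
= −174 + 44.12 + 5.07 + 16.0
= −108.81 dBm → −108.8 dBm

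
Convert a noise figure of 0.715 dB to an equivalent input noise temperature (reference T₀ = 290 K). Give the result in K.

F = 10^(0.715/10) = 1.17896
T_e = (F − 1)·T₀ = (1.17896 − 1) × 290 = 51.9 K

51.9 K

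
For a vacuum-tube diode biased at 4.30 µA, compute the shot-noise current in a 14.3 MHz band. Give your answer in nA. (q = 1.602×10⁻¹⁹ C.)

4.44 nA

I_n = √(2qI·B)
2qI·B = 2 × 1.602×10⁻¹⁹ × 4.30×10⁻⁶ × 1.43×10⁷ = 1.97×10⁻¹⁷ A²
I_n = √(1.97×10⁻¹⁷) = 4.44×10⁻⁹ A = 4.44 nA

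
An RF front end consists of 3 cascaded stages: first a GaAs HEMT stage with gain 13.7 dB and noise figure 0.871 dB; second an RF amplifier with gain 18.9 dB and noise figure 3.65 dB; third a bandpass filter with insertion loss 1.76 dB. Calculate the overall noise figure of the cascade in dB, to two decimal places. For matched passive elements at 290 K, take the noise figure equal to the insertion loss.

1.07 dB

Convert to linear (a loss of L dB is a gain of −L dB): F_i = 10^(NF_i/10), G_i = 10^(G_i,dB/10)
  Stage 1: F_1 = 10^(0.871/10) = 1.222, G_1 = 10^(13.7/10) = 23.44
  Stage 2: F_2 = 10^(3.65/10) = 2.317, G_2 = 10^(18.9/10) = 77.62
  Stage 3: F_3 = 10^(1.76/10) = 1.500, G_3 = 10^(−1.76/10) = 0.6668
Friis cascade:
  F = 1.222 + (2.317 − 1)/23.44 + (1.500 − 1)/1820 = 1.279
NF = 10 log₁₀(1.279) = 1.07 dB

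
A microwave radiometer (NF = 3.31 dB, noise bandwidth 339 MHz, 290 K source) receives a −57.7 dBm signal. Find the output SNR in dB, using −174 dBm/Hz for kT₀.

Noise floor: N = −174 + 10 log₁₀(B) + NF
10 log₁₀(3.39×10⁸) = 85.3 dB
N = −174 + 85.3 + 3.31 = −85.39 dBm
SNR = P_sig − N = −57.7 − (−85.39) = 27.69 dB → 27.7 dB

27.7 dB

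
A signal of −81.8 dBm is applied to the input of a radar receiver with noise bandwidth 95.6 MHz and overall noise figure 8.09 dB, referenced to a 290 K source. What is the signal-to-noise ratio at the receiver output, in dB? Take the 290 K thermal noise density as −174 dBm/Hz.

Noise floor: N = −174 + 10 log₁₀(B) + NF
10 log₁₀(9.56×10⁷) = 79.8 dB
N = −174 + 79.8 + 8.09 = −86.11 dBm
SNR = P_sig − N = −81.8 − (−86.11) = 4.31 dB → 4.3 dB

4.3 dB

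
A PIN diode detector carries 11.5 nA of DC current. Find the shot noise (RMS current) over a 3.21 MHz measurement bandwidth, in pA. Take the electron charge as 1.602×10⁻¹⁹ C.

I_n = √(2qI·B)
2qI·B = 2 × 1.602×10⁻¹⁹ × 1.15×10⁻⁸ × 3.21×10⁶ = 1.18×10⁻²⁰ A²
I_n = √(1.18×10⁻²⁰) = 1.09×10⁻¹⁰ A = 109 pA

109 pA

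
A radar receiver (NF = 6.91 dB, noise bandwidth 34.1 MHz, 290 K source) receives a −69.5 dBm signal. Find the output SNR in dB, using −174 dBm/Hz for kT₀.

Noise floor: N = −174 + 10 log₁₀(B) + NF
10 log₁₀(3.41×10⁷) = 75.33 dB
N = −174 + 75.33 + 6.91 = −91.76 dBm
SNR = P_sig − N = −69.5 − (−91.76) = 22.26 dB → 22.3 dB

22.3 dB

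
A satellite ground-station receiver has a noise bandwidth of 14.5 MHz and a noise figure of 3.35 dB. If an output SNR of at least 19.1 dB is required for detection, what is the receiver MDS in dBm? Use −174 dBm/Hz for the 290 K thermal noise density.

−79.9 dBm

Sensitivity = −174 + 10 log₁₀(B) + NF + SNR_min
= −174 + 71.61 + 3.35 + 19.1
= −79.94 dBm → −79.9 dBm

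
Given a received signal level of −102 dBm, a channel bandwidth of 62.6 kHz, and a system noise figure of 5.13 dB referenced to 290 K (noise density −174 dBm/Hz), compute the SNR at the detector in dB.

Noise floor: N = −174 + 10 log₁₀(B) + NF
10 log₁₀(6.26×10⁴) = 47.97 dB
N = −174 + 47.97 + 5.13 = −120.90 dBm
SNR = P_sig − N = −102 − (−120.90) = 18.90 dB → 18.9 dB

18.9 dB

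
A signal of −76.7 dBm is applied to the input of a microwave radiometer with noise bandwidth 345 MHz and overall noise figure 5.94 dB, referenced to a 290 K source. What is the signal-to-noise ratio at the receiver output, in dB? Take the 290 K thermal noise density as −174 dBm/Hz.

Noise floor: N = −174 + 10 log₁₀(B) + NF
10 log₁₀(3.45×10⁸) = 85.38 dB
N = −174 + 85.38 + 5.94 = −82.68 dBm
SNR = P_sig − N = −76.7 − (−82.68) = 5.98 dB → 6.0 dB

6.0 dB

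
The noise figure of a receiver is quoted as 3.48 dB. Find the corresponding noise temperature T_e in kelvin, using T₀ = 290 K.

F = 10^(3.48/10) = 2.22844
T_e = (F − 1)·T₀ = (2.22844 − 1) × 290 = 356 K

356 K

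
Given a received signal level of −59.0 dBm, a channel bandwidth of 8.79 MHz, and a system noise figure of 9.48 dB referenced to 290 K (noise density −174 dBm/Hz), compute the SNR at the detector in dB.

Noise floor: N = −174 + 10 log₁₀(B) + NF
10 log₁₀(8.79×10⁶) = 69.44 dB
N = −174 + 69.44 + 9.48 = −95.08 dBm
SNR = P_sig − N = −59.0 − (−95.08) = 36.08 dB → 36.1 dB

36.1 dB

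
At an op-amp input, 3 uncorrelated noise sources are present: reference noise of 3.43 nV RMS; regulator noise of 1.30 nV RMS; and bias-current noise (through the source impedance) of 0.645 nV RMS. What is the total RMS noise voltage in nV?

Uncorrelated sources add in power (mean-square): V_tot = √(ΣV_i²)
V_tot = √[(3.43×10⁻⁹)² + (1.30×10⁻⁹)² + (6.45×10⁻¹⁰)²] = 3.72×10⁻⁹ V = 3.72 nV

3.72 nV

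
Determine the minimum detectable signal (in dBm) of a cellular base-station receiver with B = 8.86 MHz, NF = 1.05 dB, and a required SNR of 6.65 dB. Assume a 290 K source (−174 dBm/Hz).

−96.8 dBm

Sensitivity = −174 + 10 log₁₀(B) + NF + SNR_min
= −174 + 69.47 + 1.05 + 6.65
= −96.83 dBm → −96.8 dBm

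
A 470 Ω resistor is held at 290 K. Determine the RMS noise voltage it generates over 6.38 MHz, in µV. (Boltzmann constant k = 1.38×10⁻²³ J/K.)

6.93 µV

V_n = √(4kTRB)
4kTRB = 4 × 1.38×10⁻²³ × 290 × 4.70×10² × 6.38×10⁶ = 4.80×10⁻¹¹ V²
V_n = √(4.80×10⁻¹¹) = 6.93×10⁻⁶ V = 6.93 µV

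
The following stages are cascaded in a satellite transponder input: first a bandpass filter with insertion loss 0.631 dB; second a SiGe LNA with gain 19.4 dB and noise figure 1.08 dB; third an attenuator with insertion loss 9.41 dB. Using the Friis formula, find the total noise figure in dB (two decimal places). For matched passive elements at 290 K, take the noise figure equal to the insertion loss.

2.00 dB

Convert to linear (a loss of L dB is a gain of −L dB): F_i = 10^(NF_i/10), G_i = 10^(G_i,dB/10)
  Stage 1: F_1 = 10^(0.631/10) = 1.156, G_1 = 10^(−0.631/10) = 0.8648
  Stage 2: F_2 = 10^(1.08/10) = 1.282, G_2 = 10^(19.4/10) = 87.10
  Stage 3: F_3 = 10^(9.41/10) = 8.730, G_3 = 10^(−9.41/10) = 0.1146
Friis cascade:
  F = 1.156 + (1.282 − 1)/0.8648 + (8.730 − 1)/75.32 = 1.585
NF = 10 log₁₀(1.585) = 2.00 dB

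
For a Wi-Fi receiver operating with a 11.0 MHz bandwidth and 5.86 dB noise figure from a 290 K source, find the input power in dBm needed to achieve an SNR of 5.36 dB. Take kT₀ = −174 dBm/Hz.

Sensitivity = −174 + 10 log₁₀(B) + NF + SNR_min
= −174 + 70.41 + 5.86 + 5.36
= −92.37 dBm → −92.4 dBm

−92.4 dBm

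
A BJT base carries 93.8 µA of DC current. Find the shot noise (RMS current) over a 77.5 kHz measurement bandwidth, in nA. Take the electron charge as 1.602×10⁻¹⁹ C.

1.53 nA

I_n = √(2qI·B)
2qI·B = 2 × 1.602×10⁻¹⁹ × 9.38×10⁻⁵ × 7.75×10⁴ = 2.33×10⁻¹⁸ A²
I_n = √(2.33×10⁻¹⁸) = 1.53×10⁻⁹ A = 1.53 nA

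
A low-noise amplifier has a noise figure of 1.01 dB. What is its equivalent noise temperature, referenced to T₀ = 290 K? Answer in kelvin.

75.9 K

F = 10^(1.01/10) = 1.26183
T_e = (F − 1)·T₀ = (1.26183 − 1) × 290 = 75.9 K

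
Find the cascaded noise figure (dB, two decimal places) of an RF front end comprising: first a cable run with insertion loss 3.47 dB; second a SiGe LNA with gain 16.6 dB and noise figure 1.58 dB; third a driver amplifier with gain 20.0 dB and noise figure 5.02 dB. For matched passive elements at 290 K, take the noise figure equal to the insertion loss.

Convert to linear (a loss of L dB is a gain of −L dB): F_i = 10^(NF_i/10), G_i = 10^(G_i,dB/10)
  Stage 1: F_1 = 10^(3.47/10) = 2.223, G_1 = 10^(−3.47/10) = 0.4498
  Stage 2: F_2 = 10^(1.58/10) = 1.439, G_2 = 10^(16.6/10) = 45.71
  Stage 3: F_3 = 10^(5.02/10) = 3.177, G_3 = 10^(20.0/10) = 100.0
Friis cascade:
  F = 2.223 + (1.439 − 1)/0.4498 + (3.177 − 1)/20.56 = 3.305
NF = 10 log₁₀(3.305) = 5.19 dB

5.19 dB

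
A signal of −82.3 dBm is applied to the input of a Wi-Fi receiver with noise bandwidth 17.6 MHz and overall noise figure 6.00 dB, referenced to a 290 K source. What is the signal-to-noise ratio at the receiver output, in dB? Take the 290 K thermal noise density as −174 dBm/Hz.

13.2 dB

Noise floor: N = −174 + 10 log₁₀(B) + NF
10 log₁₀(1.76×10⁷) = 72.46 dB
N = −174 + 72.46 + 6.00 = −95.54 dBm
SNR = P_sig − N = −82.3 − (−95.54) = 13.24 dB → 13.2 dB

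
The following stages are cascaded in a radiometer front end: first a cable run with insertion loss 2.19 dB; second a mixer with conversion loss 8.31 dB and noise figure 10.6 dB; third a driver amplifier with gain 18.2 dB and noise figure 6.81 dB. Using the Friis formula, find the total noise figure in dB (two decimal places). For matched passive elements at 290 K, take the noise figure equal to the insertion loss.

17.90 dB

Convert to linear (a loss of L dB is a gain of −L dB): F_i = 10^(NF_i/10), G_i = 10^(G_i,dB/10)
  Stage 1: F_1 = 10^(2.19/10) = 1.656, G_1 = 10^(−2.19/10) = 0.6039
  Stage 2: F_2 = 10^(10.6/10) = 11.48, G_2 = 10^(−8.31/10) = 0.1476
  Stage 3: F_3 = 10^(6.81/10) = 4.797, G_3 = 10^(18.2/10) = 66.07
Friis cascade:
  F = 1.656 + (11.48 − 1)/0.6039 + (4.797 − 1)/0.08913 = 61.62
NF = 10 log₁₀(61.62) = 17.90 dB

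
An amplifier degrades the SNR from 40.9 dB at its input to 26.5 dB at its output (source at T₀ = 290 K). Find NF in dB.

14.4 dB

NF (dB) = SNR_in(dB) − SNR_out(dB) when the source is at T₀
NF = 40.9 − 26.5 = 14.4 dB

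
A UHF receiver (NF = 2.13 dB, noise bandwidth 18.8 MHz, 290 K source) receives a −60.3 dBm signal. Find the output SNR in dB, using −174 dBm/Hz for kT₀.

38.8 dB

Noise floor: N = −174 + 10 log₁₀(B) + NF
10 log₁₀(1.88×10⁷) = 72.74 dB
N = −174 + 72.74 + 2.13 = −99.13 dBm
SNR = P_sig − N = −60.3 − (−99.13) = 38.83 dB → 38.8 dB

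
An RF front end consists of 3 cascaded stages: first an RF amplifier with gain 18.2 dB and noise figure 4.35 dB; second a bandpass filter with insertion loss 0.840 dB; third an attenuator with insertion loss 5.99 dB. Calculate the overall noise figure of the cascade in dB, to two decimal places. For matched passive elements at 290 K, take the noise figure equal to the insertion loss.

Convert to linear (a loss of L dB is a gain of −L dB): F_i = 10^(NF_i/10), G_i = 10^(G_i,dB/10)
  Stage 1: F_1 = 10^(4.35/10) = 2.723, G_1 = 10^(18.2/10) = 66.07
  Stage 2: F_2 = 10^(0.840/10) = 1.213, G_2 = 10^(−0.840/10) = 0.8241
  Stage 3: F_3 = 10^(5.99/10) = 3.972, G_3 = 10^(−5.99/10) = 0.2518
Friis cascade:
  F = 2.723 + (1.213 − 1)/66.07 + (3.972 − 1)/54.45 = 2.781
NF = 10 log₁₀(2.781) = 4.44 dB

4.44 dB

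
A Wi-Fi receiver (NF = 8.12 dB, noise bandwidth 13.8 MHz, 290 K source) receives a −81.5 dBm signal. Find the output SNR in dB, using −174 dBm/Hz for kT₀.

13.0 dB

Noise floor: N = −174 + 10 log₁₀(B) + NF
10 log₁₀(1.38×10⁷) = 71.4 dB
N = −174 + 71.4 + 8.12 = −94.48 dBm
SNR = P_sig − N = −81.5 − (−94.48) = 12.98 dB → 13.0 dB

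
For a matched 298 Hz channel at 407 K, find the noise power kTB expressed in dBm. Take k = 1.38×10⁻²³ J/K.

P_n = kTB = 1.38×10⁻²³ × 407 × 2.98×10² = 1.67×10⁻¹⁸ W
In dBm: 10 log₁₀(1.67×10⁻¹⁸ / 10⁻³) = −147.8 dBm

−147.8 dBm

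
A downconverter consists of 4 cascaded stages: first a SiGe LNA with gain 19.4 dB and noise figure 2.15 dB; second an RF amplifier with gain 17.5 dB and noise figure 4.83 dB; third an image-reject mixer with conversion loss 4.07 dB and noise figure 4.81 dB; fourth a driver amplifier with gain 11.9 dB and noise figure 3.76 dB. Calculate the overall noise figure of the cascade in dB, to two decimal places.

Convert to linear (a loss of L dB is a gain of −L dB): F_i = 10^(NF_i/10), G_i = 10^(G_i,dB/10)
  Stage 1: F_1 = 10^(2.15/10) = 1.641, G_1 = 10^(19.4/10) = 87.10
  Stage 2: F_2 = 10^(4.83/10) = 3.041, G_2 = 10^(17.5/10) = 56.23
  Stage 3: F_3 = 10^(4.81/10) = 3.027, G_3 = 10^(−4.07/10) = 0.3917
  Stage 4: F_4 = 10^(3.76/10) = 2.377, G_4 = 10^(11.9/10) = 15.49
Friis cascade:
  F = 1.641 + (3.041 − 1)/87.10 + (3.027 − 1)/4898 + (2.377 − 1)/1919 = 1.665
NF = 10 log₁₀(1.665) = 2.21 dB

2.21 dB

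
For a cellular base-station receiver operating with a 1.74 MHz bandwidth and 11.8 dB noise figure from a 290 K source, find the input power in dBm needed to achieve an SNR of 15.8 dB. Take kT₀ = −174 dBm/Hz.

Sensitivity = −174 + 10 log₁₀(B) + NF + SNR_min
= −174 + 62.41 + 11.8 + 15.8
= −83.99 dBm → −84.0 dBm

−84.0 dBm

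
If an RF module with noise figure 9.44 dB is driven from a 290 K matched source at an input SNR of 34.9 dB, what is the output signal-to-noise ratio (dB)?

25.46 dB

By definition F = SNR_in/SNR_out, so in dB: SNR_out = SNR_in − NF
SNR_out = 34.9 − 9.44 = 25.46 dB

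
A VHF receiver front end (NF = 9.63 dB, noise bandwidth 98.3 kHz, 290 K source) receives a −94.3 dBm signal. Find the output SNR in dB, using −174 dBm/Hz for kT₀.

20.1 dB

Noise floor: N = −174 + 10 log₁₀(B) + NF
10 log₁₀(9.83×10⁴) = 49.93 dB
N = −174 + 49.93 + 9.63 = −114.44 dBm
SNR = P_sig − N = −94.3 − (−114.44) = 20.14 dB → 20.1 dB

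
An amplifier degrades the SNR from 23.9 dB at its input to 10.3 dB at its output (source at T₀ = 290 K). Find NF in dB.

NF (dB) = SNR_in(dB) − SNR_out(dB) when the source is at T₀
NF = 23.9 − 10.3 = 13.6 dB

13.6 dB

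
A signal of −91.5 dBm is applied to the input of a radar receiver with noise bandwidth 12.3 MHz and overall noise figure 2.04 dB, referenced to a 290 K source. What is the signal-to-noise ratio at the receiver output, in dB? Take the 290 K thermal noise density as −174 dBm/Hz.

9.6 dB

Noise floor: N = −174 + 10 log₁₀(B) + NF
10 log₁₀(1.23×10⁷) = 70.9 dB
N = −174 + 70.9 + 2.04 = −101.06 dBm
SNR = P_sig − N = −91.5 − (−101.06) = 9.56 dB → 9.6 dB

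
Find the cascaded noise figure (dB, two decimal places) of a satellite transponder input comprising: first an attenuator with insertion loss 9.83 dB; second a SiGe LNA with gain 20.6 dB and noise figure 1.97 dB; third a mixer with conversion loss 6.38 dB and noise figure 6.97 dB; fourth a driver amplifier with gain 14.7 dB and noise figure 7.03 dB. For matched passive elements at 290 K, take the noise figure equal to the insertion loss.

Convert to linear (a loss of L dB is a gain of −L dB): F_i = 10^(NF_i/10), G_i = 10^(G_i,dB/10)
  Stage 1: F_1 = 10^(9.83/10) = 9.616, G_1 = 10^(−9.83/10) = 0.1040
  Stage 2: F_2 = 10^(1.97/10) = 1.574, G_2 = 10^(20.6/10) = 114.8
  Stage 3: F_3 = 10^(6.97/10) = 4.977, G_3 = 10^(−6.38/10) = 0.2301
  Stage 4: F_4 = 10^(7.03/10) = 5.047, G_4 = 10^(14.7/10) = 29.51
Friis cascade:
  F = 9.616 + (1.574 − 1)/0.1040 + (4.977 − 1)/11.94 + (5.047 − 1)/2.748 = 16.94
NF = 10 log₁₀(16.94) = 12.29 dB

12.29 dB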